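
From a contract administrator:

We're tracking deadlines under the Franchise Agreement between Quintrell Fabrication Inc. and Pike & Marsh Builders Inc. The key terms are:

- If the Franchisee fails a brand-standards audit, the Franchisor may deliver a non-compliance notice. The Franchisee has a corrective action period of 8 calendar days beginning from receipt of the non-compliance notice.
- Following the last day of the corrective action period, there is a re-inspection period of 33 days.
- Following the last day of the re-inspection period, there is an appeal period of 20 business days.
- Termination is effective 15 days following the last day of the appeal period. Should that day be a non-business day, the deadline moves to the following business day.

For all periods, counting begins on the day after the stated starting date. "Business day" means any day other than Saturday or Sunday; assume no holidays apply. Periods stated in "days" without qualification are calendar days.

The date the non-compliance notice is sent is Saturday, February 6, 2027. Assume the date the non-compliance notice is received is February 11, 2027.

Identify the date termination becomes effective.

May 6, 2027

The last day of the corrective action period: 8 calendar days after February 11, 2027 is February 19, 2027.
The last day of the re-inspection period: February 19, 2027 + 33 days = March 24, 2027.
The last day of the appeal period: counting 20 business days from Wednesday, March 24, 2027 (Mar 25, Mar 26, Mar 29, Mar 30, …, Apr 19, Apr 20, Apr 21, skipping weekends) reaches Wednesday, April 21, 2027.
The date termination becomes effective: April 21, 2027 + 15 days = May 6, 2027. May 6, 2027 is a Thursday, so no roll-forward applies.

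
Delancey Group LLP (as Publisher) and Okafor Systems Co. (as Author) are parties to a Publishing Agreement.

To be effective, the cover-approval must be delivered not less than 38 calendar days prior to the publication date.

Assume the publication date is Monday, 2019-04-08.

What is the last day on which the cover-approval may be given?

2019-03-01

2019-04-08 minus 38 days is 2019-03-01.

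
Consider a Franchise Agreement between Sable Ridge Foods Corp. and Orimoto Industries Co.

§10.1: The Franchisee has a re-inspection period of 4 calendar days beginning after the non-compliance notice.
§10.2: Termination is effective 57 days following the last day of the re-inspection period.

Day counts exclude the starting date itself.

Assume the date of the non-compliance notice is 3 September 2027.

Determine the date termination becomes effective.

The last day of the re-inspection period: 4 calendar days after 3 September 2027 is 7 September 2027.
Adding 57 calendar days to 7 September 2027 gives 3 November 2027, which is the date termination becomes effective.

3 November 2027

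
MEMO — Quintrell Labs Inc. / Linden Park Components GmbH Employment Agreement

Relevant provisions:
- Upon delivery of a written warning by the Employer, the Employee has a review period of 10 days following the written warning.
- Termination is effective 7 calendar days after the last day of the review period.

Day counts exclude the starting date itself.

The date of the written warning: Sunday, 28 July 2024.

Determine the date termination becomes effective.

14 August 2024

The last day of the review period: 10 calendar days after 28 July 2024 is 7 August 2024.
The date termination becomes effective: 7 August 2024 + 7 days = 14 August 2024.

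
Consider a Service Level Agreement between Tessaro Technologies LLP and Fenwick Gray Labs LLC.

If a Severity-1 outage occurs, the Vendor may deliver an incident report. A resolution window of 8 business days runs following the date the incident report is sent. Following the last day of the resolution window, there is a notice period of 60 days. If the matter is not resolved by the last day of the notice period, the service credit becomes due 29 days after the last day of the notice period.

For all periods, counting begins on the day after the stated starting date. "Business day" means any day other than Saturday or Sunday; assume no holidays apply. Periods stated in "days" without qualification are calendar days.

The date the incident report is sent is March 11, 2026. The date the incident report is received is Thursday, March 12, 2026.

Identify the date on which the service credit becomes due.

June 20, 2026

The last day of the resolution window: counting 8 business days from Wednesday, March 11, 2026 (Mar 12, Mar 13, Mar 16, Mar 17, Mar 18, Mar 19, Mar 20, Mar 23, skipping weekends) reaches Monday, March 23, 2026.
The last day of the notice period: 60 calendar days after March 23, 2026 is May 22, 2026.
The date on which the service credit becomes due: May 22, 2026 + 29 days = June 20, 2026.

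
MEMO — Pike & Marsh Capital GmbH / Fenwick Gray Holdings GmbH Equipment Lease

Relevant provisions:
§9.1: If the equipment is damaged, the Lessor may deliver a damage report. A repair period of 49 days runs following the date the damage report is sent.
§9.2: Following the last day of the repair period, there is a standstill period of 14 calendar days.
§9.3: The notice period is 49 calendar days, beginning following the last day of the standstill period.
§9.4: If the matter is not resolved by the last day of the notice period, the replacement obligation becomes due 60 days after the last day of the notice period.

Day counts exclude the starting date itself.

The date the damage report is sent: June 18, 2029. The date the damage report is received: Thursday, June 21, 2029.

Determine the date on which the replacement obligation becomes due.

December 7, 2029

Adding 49 calendar days to June 18, 2029 gives August 6, 2029, which is the last day of the repair period.
Adding 14 calendar days to August 6, 2029 gives August 20, 2029, which is the last day of the standstill period.
The last day of the notice period: August 20, 2029 + 49 days = October 8, 2029.
The date on which the replacement obligation becomes due: 60 calendar days after October 8, 2029 is December 7, 2029.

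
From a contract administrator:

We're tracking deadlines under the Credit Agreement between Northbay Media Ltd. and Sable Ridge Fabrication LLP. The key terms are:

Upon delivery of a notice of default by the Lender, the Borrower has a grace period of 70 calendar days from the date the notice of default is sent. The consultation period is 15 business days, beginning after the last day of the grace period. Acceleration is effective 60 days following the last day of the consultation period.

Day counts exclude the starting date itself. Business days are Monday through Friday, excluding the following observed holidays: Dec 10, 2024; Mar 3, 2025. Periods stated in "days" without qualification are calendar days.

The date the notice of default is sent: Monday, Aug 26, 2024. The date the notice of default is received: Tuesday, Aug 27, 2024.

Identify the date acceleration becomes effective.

Adding 70 calendar days to Aug 26, 2024 gives Nov 4, 2024, which is the last day of the grace period.
From Monday, Nov 4, 2024, 15 business days (Nov 5, Nov 6, Nov 7, Nov 8, …, Nov 21, Nov 22, Nov 25, skipping weekends) brings us to Monday, Nov 25, 2024, which is the last day of the consultation period.
The date acceleration becomes effective: 60 calendar days after Nov 25, 2024 is Jan 24, 2025.

Jan 24, 2025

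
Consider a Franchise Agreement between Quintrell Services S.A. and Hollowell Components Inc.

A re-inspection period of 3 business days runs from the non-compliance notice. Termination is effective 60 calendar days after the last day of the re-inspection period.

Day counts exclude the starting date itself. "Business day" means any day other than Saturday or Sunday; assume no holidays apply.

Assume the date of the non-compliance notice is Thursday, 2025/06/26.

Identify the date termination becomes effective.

2025/08/30

From Thursday, 2025/06/26, 3 business days (Jun 27, Jun 30, Jul 1, skipping weekends) brings us to Tuesday, 2025/07/01, which is the last day of the re-inspection period.
The date termination becomes effective: 60 calendar days after 2025/07/01 is 2025/08/30.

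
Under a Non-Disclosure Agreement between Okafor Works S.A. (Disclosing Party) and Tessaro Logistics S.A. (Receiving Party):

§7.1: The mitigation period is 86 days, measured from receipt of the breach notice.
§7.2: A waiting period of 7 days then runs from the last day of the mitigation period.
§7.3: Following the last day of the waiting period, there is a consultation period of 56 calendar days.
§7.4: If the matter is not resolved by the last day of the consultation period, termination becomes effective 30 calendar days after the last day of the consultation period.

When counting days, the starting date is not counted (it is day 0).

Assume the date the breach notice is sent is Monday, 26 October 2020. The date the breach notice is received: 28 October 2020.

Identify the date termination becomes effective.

25 April 2021

The last day of the mitigation period: 28 October 2020 + 86 days = 22 January 2021.
The last day of the waiting period: 22 January 2021 + 7 days = 29 January 2021.
The last day of the consultation period: 29 January 2021 + 56 days = 26 March 2021.
The date termination becomes effective: 26 March 2021 + 30 days = 25 April 2021.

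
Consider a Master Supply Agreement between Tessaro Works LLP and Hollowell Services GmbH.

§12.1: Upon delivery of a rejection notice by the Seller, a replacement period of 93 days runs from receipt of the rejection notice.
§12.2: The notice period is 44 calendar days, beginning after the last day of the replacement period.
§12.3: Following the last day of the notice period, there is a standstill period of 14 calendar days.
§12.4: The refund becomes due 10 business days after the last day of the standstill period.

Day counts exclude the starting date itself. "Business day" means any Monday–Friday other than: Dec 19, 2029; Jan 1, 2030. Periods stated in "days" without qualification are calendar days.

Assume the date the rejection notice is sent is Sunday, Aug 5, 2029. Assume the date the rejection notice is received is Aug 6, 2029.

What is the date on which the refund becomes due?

Jan 18, 2030

Adding 93 calendar days to Aug 6, 2029 gives Nov 7, 2029, which is the last day of the replacement period.
The last day of the notice period: 44 calendar days after Nov 7, 2029 is Dec 21, 2029.
The last day of the standstill period: 14 calendar days after Dec 21, 2029 is Jan 4, 2030.
The date on which the refund becomes due: counting 10 business days from Friday, Jan 4, 2030 (Jan 7, Jan 8, Jan 9, Jan 10, Jan 11, Jan 14, Jan 15, Jan 16, Jan 17, Jan 18, skipping weekends) reaches Friday, Jan 18, 2030.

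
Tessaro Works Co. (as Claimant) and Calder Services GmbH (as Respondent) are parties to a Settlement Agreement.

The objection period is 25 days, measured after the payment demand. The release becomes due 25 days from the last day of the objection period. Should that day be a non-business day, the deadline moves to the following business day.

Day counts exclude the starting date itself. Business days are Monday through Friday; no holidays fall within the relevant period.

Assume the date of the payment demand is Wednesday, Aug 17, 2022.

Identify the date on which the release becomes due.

Adding 25 calendar days to Aug 17, 2022 gives Sep 11, 2022, which is the last day of the objection period.
The date on which the release becomes due: 25 calendar days after Sep 11, 2022 is Oct 6, 2022. Oct 6, 2022 is a Thursday, so no roll-forward applies.

Oct 6, 2022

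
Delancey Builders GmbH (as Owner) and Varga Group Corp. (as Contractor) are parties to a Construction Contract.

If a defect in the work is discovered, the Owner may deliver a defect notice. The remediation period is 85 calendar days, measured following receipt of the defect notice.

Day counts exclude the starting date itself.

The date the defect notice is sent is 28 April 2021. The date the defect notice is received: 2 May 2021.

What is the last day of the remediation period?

26 July 2021

The last day of the remediation period: 2 May 2021 + 85 days = 26 July 2021.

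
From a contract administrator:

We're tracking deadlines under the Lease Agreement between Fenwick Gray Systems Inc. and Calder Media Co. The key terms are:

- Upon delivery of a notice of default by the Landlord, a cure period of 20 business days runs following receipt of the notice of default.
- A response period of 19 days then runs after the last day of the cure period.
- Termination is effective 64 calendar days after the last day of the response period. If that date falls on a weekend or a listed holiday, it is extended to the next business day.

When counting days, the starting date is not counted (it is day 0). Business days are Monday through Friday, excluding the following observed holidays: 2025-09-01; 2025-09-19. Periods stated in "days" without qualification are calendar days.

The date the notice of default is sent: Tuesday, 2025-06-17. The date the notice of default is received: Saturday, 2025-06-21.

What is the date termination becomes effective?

The last day of the cure period: 20 business days after Saturday, 2025-06-21, skipping weekends — Jun 23, Jun 24, Jun 25, Jun 26, …, Jul 16, Jul 17, Jul 18 — lands on Friday, 2025-07-18.
The last day of the response period: 2025-07-18 + 19 days = 2025-08-06.
The date termination becomes effective: 64 calendar days after 2025-08-06 is 2025-10-09. 2025-10-09 is a Thursday and is not a listed holiday, so no roll-forward applies.

2025-10-09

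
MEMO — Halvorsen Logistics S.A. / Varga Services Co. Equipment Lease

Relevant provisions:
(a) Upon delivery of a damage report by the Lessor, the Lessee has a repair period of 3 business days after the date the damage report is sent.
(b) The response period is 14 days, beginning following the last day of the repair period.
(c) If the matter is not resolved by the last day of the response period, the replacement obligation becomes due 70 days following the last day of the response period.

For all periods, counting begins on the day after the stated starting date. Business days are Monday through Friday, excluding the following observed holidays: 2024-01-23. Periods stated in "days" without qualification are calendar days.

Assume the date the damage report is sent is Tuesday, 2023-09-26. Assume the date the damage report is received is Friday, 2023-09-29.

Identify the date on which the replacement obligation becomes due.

2023-12-22

From Tuesday, 2023-09-26, 3 business days (Sep 27, Sep 28, Sep 29, skipping weekends) brings us to Friday, 2023-09-29, which is the last day of the repair period.
The last day of the response period: 2023-09-29 + 14 days = 2023-10-13.
Adding 70 calendar days to 2023-10-13 gives 2023-12-22, which is the date on which the replacement obligation becomes due.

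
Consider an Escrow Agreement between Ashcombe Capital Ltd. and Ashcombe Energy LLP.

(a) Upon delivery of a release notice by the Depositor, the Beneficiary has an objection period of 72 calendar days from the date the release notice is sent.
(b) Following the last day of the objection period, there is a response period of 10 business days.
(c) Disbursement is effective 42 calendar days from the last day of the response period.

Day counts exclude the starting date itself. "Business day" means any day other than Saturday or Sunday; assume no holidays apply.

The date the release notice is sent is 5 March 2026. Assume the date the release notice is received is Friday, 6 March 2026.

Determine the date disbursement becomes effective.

The last day of the objection period: 5 March 2026 + 72 days = 16 May 2026.
The last day of the response period: 10 business days after Saturday, 16 May 2026, skipping weekends — May 18, May 19, May 20, May 21, May 22, May 25, May 26, May 27, May 28, May 29 — lands on Friday, 29 May 2026.
The date disbursement becomes effective: 29 May 2026 + 42 days = 10 July 2026.

10 July 2026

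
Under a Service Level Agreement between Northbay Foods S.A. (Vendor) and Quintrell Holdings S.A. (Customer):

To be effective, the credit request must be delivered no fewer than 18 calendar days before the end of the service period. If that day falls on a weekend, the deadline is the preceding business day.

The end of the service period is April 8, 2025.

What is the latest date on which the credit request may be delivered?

April 8, 2025 minus 18 days is March 21, 2025. That is a Friday, so no adjustment is needed.

March 21, 2025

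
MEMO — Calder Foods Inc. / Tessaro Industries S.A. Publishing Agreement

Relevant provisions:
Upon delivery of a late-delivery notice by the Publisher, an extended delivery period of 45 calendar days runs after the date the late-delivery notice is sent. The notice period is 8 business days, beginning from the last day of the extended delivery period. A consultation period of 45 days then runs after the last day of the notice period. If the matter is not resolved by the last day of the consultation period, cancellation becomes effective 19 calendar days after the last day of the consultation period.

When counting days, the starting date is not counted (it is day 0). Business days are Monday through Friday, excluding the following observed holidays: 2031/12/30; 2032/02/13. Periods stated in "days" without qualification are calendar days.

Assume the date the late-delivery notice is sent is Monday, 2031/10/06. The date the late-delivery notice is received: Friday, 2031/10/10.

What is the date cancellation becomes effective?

2032/02/04

The last day of the extended delivery period: 45 calendar days after 2031/10/06 is 2031/11/20.
From Thursday, 2031/11/20, 8 business days (Nov 21, Nov 24, Nov 25, Nov 26, Nov 27, Nov 28, Dec 1, Dec 2, skipping weekends) brings us to Tuesday, 2031/12/02, which is the last day of the notice period.
Adding 45 calendar days to 2031/12/02 gives 2032/01/16, which is the last day of the consultation period.
The date cancellation becomes effective: 2032/01/16 + 19 days = 2032/02/04.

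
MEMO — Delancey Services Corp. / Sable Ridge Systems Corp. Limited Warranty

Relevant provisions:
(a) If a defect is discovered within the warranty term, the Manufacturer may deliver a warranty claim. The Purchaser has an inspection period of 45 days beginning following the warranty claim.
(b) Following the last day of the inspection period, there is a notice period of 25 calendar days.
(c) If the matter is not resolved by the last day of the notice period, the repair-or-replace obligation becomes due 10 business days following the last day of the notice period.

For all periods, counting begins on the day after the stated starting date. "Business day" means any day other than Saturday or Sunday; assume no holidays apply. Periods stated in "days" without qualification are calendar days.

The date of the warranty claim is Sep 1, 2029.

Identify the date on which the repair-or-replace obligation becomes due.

The last day of the inspection period: Sep 1, 2029 + 45 days = Oct 16, 2029.
Adding 25 calendar days to Oct 16, 2029 gives Nov 10, 2029, which is the last day of the notice period.
The date on which the repair-or-replace obligation becomes due: 10 business days after Saturday, Nov 10, 2029, skipping weekends — Nov 12, Nov 13, Nov 14, Nov 15, Nov 16, Nov 19, Nov 20, Nov 21, Nov 22, Nov 23 — lands on Friday, Nov 23, 2029.

Nov 23, 2029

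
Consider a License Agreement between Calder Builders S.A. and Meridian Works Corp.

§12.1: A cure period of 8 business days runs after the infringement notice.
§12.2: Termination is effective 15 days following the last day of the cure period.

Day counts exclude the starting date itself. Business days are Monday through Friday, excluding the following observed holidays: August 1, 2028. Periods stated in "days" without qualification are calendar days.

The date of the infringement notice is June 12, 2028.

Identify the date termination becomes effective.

July 7, 2028

The last day of the cure period: counting 8 business days from Monday, June 12, 2028 (Jun 13, Jun 14, Jun 15, Jun 16, Jun 19, Jun 20, Jun 21, Jun 22, skipping weekends) reaches Thursday, June 22, 2028.
Adding 15 calendar days to June 22, 2028 gives July 7, 2028, which is the date termination becomes effective.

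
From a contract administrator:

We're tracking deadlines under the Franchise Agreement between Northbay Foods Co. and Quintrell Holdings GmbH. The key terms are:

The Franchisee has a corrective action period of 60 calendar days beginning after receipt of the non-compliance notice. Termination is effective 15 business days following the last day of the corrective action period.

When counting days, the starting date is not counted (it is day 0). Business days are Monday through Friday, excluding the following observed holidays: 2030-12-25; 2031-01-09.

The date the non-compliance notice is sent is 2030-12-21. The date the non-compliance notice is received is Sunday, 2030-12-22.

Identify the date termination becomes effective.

2031-03-13

Adding 60 calendar days to 2030-12-22 gives 2031-02-20, which is the last day of the corrective action period.
From Thursday, 2031-02-20, 15 business days (Feb 21, Feb 24, Feb 25, Feb 26, …, Mar 11, Mar 12, Mar 13, skipping weekends) brings us to Thursday, 2031-03-13, which is the date termination becomes effective.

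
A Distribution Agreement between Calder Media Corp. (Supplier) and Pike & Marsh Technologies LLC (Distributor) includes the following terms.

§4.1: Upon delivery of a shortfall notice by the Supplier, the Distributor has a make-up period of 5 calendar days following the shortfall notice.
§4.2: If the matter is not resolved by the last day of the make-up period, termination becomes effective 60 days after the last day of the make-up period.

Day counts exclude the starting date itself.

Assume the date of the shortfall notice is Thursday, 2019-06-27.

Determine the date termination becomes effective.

Adding 5 calendar days to 2019-06-27 gives 2019-07-02, which is the last day of the make-up period.
The date termination becomes effective: 60 calendar days after 2019-07-02 is 2019-08-31.

2019-08-31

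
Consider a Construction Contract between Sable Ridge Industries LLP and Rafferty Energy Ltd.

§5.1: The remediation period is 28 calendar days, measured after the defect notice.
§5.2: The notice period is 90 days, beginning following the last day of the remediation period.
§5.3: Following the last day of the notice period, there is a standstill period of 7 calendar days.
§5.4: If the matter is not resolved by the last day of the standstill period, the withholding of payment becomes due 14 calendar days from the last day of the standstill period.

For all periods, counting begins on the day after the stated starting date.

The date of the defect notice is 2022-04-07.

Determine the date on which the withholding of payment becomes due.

2022-08-24

The last day of the remediation period: 28 calendar days after 2022-04-07 is 2022-05-05.
The last day of the notice period: 90 calendar days after 2022-05-05 is 2022-08-03.
The last day of the standstill period: 7 calendar days after 2022-08-03 is 2022-08-10.
The date on which the withholding of payment becomes due: 2022-08-10 + 14 days = 2022-08-24.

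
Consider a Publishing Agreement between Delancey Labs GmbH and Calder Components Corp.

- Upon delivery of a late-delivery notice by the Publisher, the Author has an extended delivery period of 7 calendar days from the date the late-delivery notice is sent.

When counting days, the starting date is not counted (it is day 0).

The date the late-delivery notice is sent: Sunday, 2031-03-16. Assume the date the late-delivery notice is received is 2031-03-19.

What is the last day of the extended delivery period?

The last day of the extended delivery period: 7 calendar days after 2031-03-16 is 2031-03-23.

2031-03-23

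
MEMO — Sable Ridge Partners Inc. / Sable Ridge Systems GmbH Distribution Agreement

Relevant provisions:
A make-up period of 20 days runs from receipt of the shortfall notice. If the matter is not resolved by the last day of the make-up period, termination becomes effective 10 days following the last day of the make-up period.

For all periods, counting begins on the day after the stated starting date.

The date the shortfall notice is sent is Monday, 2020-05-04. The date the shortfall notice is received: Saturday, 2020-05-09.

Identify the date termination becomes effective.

The last day of the make-up period: 2020-05-09 + 20 days = 2020-05-29.
The date termination becomes effective: 10 calendar days after 2020-05-29 is 2020-06-08.

2020-06-08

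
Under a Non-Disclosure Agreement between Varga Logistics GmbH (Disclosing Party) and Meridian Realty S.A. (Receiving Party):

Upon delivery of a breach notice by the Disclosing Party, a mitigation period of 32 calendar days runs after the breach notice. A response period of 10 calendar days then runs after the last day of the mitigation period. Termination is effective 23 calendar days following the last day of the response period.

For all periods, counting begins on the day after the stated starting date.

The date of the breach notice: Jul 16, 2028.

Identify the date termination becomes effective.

Adding 32 calendar days to Jul 16, 2028 gives Aug 17, 2028, which is the last day of the mitigation period.
Adding 10 calendar days to Aug 17, 2028 gives Aug 27, 2028, which is the last day of the response period.
Adding 23 calendar days to Aug 27, 2028 gives Sep 19, 2028, which is the date termination becomes effective.

Sep 19, 2028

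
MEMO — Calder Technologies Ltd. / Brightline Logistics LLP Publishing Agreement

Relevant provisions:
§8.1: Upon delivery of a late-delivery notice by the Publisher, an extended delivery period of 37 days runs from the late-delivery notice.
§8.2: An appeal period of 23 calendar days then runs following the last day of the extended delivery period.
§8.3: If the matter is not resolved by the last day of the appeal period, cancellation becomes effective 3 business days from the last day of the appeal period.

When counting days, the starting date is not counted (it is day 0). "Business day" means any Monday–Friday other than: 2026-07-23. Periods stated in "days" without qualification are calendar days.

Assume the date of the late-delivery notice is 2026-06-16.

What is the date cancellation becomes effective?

The last day of the extended delivery period: 37 calendar days after 2026-06-16 is 2026-07-23.
The last day of the appeal period: 23 calendar days after 2026-07-23 is 2026-08-15.
The date cancellation becomes effective: 3 business days after Saturday, 2026-08-15, skipping weekends — Aug 17, Aug 18, Aug 19 — lands on Wednesday, 2026-08-19.

2026-08-19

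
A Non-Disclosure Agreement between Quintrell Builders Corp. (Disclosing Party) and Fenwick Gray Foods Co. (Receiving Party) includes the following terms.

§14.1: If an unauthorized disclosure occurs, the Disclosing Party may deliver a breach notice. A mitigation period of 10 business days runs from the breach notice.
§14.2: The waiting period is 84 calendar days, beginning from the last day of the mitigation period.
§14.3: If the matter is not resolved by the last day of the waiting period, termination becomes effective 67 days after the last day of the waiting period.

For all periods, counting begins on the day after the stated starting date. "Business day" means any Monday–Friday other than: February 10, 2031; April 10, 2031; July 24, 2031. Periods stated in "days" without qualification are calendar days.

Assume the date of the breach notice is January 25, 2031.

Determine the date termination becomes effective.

July 8, 2031

The last day of the mitigation period: counting 10 business days from Saturday, January 25, 2031 (Jan 27, Jan 28, Jan 29, Jan 30, Jan 31, Feb 3, Feb 4, Feb 5, Feb 6, Feb 7, skipping weekends) reaches Friday, February 7, 2031.
The last day of the waiting period: February 7, 2031 + 84 days = May 2, 2031.
The date termination becomes effective: 67 calendar days after May 2, 2031 is July 8, 2031.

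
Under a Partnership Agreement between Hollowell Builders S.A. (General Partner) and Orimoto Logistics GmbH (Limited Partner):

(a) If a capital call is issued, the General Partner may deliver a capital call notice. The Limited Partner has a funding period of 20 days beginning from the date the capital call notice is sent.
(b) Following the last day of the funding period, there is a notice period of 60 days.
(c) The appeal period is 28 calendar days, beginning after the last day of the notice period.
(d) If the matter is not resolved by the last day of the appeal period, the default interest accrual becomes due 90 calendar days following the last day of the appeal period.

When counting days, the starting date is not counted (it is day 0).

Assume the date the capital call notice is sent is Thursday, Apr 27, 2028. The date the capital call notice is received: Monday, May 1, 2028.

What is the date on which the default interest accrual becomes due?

The last day of the funding period: 20 calendar days after Apr 27, 2028 is May 17, 2028.
The last day of the notice period: 60 calendar days after May 17, 2028 is Jul 16, 2028.
The last day of the appeal period: Jul 16, 2028 + 28 days = Aug 13, 2028.
The date on which the default interest accrual becomes due: Aug 13, 2028 + 90 days = Nov 11, 2028.

Nov 11, 2028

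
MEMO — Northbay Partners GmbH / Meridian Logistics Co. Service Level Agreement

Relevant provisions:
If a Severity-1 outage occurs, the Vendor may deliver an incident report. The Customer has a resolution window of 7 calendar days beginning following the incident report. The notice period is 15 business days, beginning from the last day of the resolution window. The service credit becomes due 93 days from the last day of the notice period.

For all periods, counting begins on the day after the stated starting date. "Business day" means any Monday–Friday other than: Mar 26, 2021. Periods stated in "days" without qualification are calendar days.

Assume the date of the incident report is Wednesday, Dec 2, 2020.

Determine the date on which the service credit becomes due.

Apr 2, 2021

The last day of the resolution window: Dec 2, 2020 + 7 days = Dec 9, 2020.
The last day of the notice period: 15 business days after Wednesday, Dec 9, 2020, skipping weekends — Dec 10, Dec 11, Dec 14, Dec 15, …, Dec 28, Dec 29, Dec 30 — lands on Wednesday, Dec 30, 2020.
Adding 93 calendar days to Dec 30, 2020 gives Apr 2, 2021, which is the date on which the service credit becomes due.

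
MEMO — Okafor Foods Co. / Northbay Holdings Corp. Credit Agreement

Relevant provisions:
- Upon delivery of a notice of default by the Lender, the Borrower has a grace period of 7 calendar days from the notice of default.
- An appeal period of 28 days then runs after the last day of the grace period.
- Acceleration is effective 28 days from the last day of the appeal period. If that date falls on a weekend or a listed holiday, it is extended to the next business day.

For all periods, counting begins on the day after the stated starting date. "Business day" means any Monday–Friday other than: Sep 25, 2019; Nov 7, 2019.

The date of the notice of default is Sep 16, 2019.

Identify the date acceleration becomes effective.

Nov 18, 2019

The last day of the grace period: 7 calendar days after Sep 16, 2019 is Sep 23, 2019.
Adding 28 calendar days to Sep 23, 2019 gives Oct 21, 2019, which is the last day of the appeal period.
The date acceleration becomes effective: Oct 21, 2019 + 28 days = Nov 18, 2019. Nov 18, 2019 is a Monday and is not a listed holiday, so no roll-forward applies.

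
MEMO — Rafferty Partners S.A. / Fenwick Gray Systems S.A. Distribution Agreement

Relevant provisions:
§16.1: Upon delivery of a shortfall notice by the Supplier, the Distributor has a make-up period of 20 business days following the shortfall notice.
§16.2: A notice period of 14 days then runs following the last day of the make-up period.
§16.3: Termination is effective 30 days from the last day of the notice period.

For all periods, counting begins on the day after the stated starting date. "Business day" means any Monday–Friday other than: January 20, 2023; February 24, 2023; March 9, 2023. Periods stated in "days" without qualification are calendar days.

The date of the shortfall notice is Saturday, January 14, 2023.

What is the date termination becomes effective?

March 29, 2023

The last day of the make-up period: 20 business days after Saturday, January 14, 2023, skipping weekends and the listed holiday on Jan 20 — Jan 16, Jan 17, Jan 18, Jan 19, …, Feb 9, Feb 10, Feb 13 — lands on Monday, February 13, 2023.
The last day of the notice period: 14 calendar days after February 13, 2023 is February 27, 2023.
The date termination becomes effective: 30 calendar days after February 27, 2023 is March 29, 2023.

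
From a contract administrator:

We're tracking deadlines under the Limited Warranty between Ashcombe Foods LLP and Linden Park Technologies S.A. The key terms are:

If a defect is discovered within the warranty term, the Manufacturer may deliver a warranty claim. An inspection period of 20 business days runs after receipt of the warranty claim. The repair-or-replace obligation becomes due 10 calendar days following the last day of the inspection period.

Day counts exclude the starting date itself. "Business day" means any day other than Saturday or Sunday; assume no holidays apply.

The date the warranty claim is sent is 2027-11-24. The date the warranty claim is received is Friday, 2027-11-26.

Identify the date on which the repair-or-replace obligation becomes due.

The last day of the inspection period: 20 business days after Friday, 2027-11-26, skipping weekends — Nov 29, Nov 30, Dec 1, Dec 2, …, Dec 22, Dec 23, Dec 24 — lands on Friday, 2027-12-24.
The date on which the repair-or-replace obligation becomes due: 2027-12-24 + 10 days = 2028-01-03.

2028-01-03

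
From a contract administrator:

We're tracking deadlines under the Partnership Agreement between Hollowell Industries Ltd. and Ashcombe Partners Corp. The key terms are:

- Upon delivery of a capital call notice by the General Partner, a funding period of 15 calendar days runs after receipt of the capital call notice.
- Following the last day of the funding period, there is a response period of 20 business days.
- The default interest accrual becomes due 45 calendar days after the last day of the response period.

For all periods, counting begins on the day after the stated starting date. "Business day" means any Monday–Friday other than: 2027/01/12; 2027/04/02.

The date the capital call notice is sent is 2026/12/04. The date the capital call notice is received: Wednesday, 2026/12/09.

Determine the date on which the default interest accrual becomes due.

The last day of the funding period: 2026/12/09 + 15 days = 2026/12/24.
From Thursday, 2026/12/24, 20 business days (Dec 25, Dec 28, Dec 29, Dec 30, …, Jan 20, Jan 21, Jan 22, skipping weekends and the listed holiday on Jan 12) brings us to Friday, 2027/01/22, which is the last day of the response period.
The date on which the default interest accrual becomes due: 2027/01/22 + 45 days = 2027/03/08.

2027/03/08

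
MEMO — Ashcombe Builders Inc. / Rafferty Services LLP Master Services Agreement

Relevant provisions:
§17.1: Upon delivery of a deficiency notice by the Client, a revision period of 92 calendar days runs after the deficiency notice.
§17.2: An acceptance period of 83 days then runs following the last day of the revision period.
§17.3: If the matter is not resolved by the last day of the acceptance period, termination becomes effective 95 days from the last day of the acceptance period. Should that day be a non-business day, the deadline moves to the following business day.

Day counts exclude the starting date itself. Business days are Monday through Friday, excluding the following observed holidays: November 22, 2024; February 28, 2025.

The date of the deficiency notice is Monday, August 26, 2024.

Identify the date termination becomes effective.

May 23, 2025

The last day of the revision period: August 26, 2024 + 92 days = November 26, 2024.
The last day of the acceptance period: November 26, 2024 + 83 days = February 17, 2025.
The date termination becomes effective: February 17, 2025 + 95 days = May 23, 2025. May 23, 2025 is a Friday and is not a listed holiday, so no roll-forward applies.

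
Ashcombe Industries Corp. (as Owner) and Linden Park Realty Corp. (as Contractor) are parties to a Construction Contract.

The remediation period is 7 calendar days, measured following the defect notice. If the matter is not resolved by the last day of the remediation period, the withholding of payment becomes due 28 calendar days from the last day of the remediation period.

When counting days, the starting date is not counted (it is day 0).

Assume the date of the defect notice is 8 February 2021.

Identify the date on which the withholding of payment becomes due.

The last day of the remediation period: 8 February 2021 + 7 days = 15 February 2021.
Adding 28 calendar days to 15 February 2021 gives 15 March 2021, which is the date on which the withholding of payment becomes due.

15 March 2021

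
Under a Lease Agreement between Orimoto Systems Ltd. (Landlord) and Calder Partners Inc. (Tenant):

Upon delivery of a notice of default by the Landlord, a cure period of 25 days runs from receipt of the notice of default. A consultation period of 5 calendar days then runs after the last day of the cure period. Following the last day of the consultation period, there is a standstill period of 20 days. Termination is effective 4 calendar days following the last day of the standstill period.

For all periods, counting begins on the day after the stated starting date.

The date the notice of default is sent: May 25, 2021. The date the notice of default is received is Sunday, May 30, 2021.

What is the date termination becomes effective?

Jul 23, 2021

The last day of the cure period: 25 calendar days after May 30, 2021 is Jun 24, 2021.
Adding 5 calendar days to Jun 24, 2021 gives Jun 29, 2021, which is the last day of the consultation period.
The last day of the standstill period: Jun 29, 2021 + 20 days = Jul 19, 2021.
The date termination becomes effective: 4 calendar days after Jul 19, 2021 is Jul 23, 2021.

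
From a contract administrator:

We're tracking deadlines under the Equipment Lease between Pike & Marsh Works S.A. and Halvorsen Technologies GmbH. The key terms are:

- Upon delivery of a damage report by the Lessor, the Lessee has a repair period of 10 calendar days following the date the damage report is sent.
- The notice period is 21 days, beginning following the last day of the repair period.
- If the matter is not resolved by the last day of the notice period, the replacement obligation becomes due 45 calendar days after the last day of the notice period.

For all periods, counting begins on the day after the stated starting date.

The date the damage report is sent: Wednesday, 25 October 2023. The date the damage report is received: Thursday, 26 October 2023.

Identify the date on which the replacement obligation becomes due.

Adding 10 calendar days to 25 October 2023 gives 4 November 2023, which is the last day of the repair period.
The last day of the notice period: 4 November 2023 + 21 days = 25 November 2023.
Adding 45 calendar days to 25 November 2023 gives 9 January 2024, which is the date on which the replacement obligation becomes due.

9 January 2024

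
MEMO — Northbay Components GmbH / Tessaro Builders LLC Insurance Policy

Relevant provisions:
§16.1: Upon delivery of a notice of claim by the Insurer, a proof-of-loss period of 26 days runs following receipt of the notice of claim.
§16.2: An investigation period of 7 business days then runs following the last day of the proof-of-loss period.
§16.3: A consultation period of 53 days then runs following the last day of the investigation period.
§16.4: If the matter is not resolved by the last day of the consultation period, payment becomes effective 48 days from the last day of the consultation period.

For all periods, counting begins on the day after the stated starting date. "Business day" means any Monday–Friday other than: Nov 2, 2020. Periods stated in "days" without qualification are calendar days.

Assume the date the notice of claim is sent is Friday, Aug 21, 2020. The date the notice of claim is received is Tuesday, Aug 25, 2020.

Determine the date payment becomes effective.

The last day of the proof-of-loss period: Aug 25, 2020 + 26 days = Sep 20, 2020.
From Sunday, Sep 20, 2020, 7 business days (Sep 21, Sep 22, Sep 23, Sep 24, Sep 25, Sep 28, Sep 29, skipping weekends) brings us to Tuesday, Sep 29, 2020, which is the last day of the investigation period.
The last day of the consultation period: Sep 29, 2020 + 53 days = Nov 21, 2020.
Adding 48 calendar days to Nov 21, 2020 gives Jan 8, 2021, which is the date payment becomes effective.

Jan 8, 2021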